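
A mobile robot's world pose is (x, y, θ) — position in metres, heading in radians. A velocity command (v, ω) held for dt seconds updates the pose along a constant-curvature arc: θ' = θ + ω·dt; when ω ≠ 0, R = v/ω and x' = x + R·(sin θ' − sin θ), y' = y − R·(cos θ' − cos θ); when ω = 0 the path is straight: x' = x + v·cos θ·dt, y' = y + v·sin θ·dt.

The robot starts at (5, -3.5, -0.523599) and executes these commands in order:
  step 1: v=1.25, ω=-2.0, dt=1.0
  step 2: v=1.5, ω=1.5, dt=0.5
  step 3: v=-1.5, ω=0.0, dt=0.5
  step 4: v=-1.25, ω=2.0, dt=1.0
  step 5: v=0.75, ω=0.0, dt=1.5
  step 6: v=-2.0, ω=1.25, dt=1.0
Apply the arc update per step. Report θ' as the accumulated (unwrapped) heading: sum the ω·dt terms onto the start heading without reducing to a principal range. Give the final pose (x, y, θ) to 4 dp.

step 1: θ'=-2.5236 (R=-0.6250) → pose (5.0496, -4.5507, -2.5236)
step 2: θ'=-1.7736 (R=1.0000) → pose (4.6495, -5.1643, -1.7736)
step 3: θ'=-1.7736 (straight) → pose (4.8006, -4.4297, -1.7736)
step 4: θ'=0.2264 (R=-0.6250) → pose (4.0481, -3.6947, 0.2264)
step 5: θ'=0.2264 (straight) → pose (5.1444, -3.4422, 0.2264)
step 6: θ'=1.4764 (R=-1.6000) → pose (3.9107, -4.8506, 1.4764)

(3.9107, -4.8506, 1.4764)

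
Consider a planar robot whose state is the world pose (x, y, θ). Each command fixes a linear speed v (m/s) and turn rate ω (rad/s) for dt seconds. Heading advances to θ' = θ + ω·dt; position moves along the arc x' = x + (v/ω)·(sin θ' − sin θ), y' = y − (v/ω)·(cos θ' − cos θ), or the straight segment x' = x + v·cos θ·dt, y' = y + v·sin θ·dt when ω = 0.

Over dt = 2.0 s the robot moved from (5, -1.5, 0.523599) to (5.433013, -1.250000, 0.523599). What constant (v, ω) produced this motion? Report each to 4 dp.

Δθ = 0.523599 − 0.523599 = 0.000000
ω = Δθ/dt = 0.000000/2.0 = 0.0000
ω = 0 → v = (Δx·cos θ + Δy·sin θ)/dt = 0.2500

v = 0.2500, ω = 0.0000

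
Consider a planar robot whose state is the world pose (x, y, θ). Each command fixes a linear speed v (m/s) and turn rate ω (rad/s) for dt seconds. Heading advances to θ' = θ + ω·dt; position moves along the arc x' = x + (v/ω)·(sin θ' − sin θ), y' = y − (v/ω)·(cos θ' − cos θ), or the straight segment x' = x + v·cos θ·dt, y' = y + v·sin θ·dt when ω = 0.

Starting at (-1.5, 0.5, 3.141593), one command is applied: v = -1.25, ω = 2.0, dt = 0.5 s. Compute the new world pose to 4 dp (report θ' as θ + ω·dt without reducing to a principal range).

(-0.9741, 0.7873, 4.1416)

θ' = 3.1416 + 2.0·0.5 = 4.1416
R = v/ω = -1.25/2.0 = -0.6250
x' = -1.5 + -0.6250·(sin 4.1416 − sin 3.1416) = -0.9741
y' = 0.5 − -0.6250·(cos 4.1416 − cos 3.1416) = 0.7873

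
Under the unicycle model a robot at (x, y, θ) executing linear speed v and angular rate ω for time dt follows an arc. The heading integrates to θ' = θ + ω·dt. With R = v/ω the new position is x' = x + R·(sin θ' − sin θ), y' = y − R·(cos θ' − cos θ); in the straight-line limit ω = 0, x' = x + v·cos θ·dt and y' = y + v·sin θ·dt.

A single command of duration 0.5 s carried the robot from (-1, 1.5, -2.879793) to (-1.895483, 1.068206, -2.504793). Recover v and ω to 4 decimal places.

v = 2.0000, ω = 0.7500

Δθ = -2.504793 − -2.879793 = 0.375000
ω = Δθ/dt = 0.375000/0.5 = 0.7500
R = Δx/(sin θ' − sin θ) = 2.6667
v = R·ω = 2.6667·0.7500 = 2.0000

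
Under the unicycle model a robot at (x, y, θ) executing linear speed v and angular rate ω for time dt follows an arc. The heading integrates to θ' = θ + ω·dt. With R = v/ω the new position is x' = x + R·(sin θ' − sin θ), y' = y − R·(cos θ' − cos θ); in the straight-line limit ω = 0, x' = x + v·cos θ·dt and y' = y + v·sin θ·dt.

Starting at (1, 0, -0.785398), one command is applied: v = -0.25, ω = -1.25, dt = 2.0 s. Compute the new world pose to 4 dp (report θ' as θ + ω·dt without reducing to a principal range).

θ' = -0.7854 + -1.25·2.0 = -3.2854
R = v/ω = -0.25/-1.25 = 0.2000
x' = 1 + 0.2000·(sin -3.2854 − sin -0.7854) = 1.1701
y' = 0 − 0.2000·(cos -3.2854 − cos -0.7854) = 0.3394

(1.1701, 0.3394, -3.2854)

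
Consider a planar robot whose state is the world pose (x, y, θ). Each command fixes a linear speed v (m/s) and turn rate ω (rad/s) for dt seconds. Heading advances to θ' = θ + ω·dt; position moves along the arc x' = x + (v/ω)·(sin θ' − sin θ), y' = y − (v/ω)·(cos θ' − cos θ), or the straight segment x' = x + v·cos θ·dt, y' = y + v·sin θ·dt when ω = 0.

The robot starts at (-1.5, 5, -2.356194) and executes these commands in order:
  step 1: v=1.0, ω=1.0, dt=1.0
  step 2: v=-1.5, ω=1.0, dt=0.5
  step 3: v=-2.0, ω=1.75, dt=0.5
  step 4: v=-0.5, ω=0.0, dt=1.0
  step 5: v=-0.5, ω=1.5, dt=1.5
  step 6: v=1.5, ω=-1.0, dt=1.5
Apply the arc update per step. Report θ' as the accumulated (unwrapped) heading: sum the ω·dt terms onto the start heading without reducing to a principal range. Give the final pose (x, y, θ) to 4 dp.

step 1: θ'=-1.3562 (R=1.0000) → pose (-1.7700, 4.0799, -1.3562)
step 2: θ'=-0.8562 (R=-1.5000) → pose (-2.1025, 4.7435, -0.8562)
step 3: θ'=0.0188 (R=-1.1429) → pose (-2.9873, 5.1372, 0.0188)
step 4: θ'=0.0188 (straight) → pose (-3.4872, 5.1278, 0.0188)
step 5: θ'=2.2688 (R=-0.3333) → pose (-3.7363, 4.5803, 2.2688)
step 6: θ'=0.7688 (R=-1.5000) → pose (-3.6300, 6.6224, 0.7688)

(-3.6300, 6.6224, 0.7688)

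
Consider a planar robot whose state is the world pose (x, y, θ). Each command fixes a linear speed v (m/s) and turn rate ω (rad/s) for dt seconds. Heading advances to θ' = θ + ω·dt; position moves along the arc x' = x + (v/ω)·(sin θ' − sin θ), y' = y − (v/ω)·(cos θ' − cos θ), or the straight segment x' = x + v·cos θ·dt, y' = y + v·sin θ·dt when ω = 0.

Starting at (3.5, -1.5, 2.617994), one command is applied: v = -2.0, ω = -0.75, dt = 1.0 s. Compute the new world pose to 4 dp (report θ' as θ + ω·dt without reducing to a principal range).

(4.7164, -3.0285, 1.8680)

θ' = 2.6180 + -0.75·1.0 = 1.8680
R = v/ω = -2.0/-0.75 = 2.6667
x' = 3.5 + 2.6667·(sin 1.8680 − sin 2.6180) = 4.7164
y' = -1.5 − 2.6667·(cos 1.8680 − cos 2.6180) = -3.0285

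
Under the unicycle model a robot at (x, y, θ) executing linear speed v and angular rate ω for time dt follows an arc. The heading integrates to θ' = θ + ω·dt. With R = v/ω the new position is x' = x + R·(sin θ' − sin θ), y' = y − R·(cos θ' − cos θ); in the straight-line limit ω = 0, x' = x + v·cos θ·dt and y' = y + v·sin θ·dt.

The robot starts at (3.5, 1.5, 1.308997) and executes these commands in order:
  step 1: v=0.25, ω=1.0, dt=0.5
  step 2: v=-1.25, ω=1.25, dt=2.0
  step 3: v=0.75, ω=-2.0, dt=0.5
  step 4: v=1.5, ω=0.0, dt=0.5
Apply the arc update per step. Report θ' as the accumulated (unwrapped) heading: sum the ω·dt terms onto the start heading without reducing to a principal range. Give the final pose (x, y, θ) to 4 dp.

step 1: θ'=1.8090 (R=0.2500) → pose (3.5015, 1.6237, 1.8090)
step 2: θ'=4.3090 (R=-1.0000) → pose (5.3930, 1.4671, 4.3090)
step 3: θ'=3.3090 (R=-0.3750) → pose (5.1105, 1.2446, 3.3090)
step 4: θ'=3.3090 (straight) → pose (4.3710, 1.1196, 3.3090)

(4.3710, 1.1196, 3.3090)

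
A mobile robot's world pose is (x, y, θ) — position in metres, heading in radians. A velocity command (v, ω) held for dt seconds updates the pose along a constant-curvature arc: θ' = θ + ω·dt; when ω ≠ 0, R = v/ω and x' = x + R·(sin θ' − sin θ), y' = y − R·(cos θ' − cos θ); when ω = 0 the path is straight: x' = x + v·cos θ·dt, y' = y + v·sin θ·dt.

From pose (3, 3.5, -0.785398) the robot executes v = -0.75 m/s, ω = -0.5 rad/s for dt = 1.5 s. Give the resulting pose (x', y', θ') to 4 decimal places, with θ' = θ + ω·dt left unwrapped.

(2.5616, 4.5076, -1.5354)

θ' = -0.7854 + -0.5·1.5 = -1.5354
R = v/ω = -0.75/-0.5 = 1.5000
x' = 3 + 1.5000·(sin -1.5354 − sin -0.7854) = 2.5616
y' = 3.5 − 1.5000·(cos -1.5354 − cos -0.7854) = 4.5076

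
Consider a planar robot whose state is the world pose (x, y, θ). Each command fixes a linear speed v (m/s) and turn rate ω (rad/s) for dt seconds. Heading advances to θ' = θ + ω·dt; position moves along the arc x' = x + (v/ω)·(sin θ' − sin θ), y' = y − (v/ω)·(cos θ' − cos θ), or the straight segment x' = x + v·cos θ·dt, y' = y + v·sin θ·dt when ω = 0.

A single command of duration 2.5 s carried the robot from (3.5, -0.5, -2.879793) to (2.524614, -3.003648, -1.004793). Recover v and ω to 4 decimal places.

v = 1.2500, ω = 0.7500

Δθ = -1.004793 − -2.879793 = 1.875000
ω = Δθ/dt = 1.875000/2.5 = 0.7500
R = −Δy/(cos θ' − cos θ) = 1.6667
v = R·ω = 1.6667·0.7500 = 1.2500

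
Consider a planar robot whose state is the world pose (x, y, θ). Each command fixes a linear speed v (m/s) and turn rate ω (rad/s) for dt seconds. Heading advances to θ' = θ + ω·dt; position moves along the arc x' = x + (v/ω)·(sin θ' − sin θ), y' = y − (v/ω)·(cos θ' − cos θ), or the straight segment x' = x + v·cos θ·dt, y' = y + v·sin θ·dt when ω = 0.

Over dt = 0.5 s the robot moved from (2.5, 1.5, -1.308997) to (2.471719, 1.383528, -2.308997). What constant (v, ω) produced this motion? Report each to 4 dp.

v = 0.2500, ω = -2.0000

Δθ = -2.308997 − -1.308997 = -1.000000
ω = Δθ/dt = -1.000000/0.5 = -2.0000
R = −Δy/(cos θ' − cos θ) = -0.1250
v = R·ω = -0.1250·-2.0000 = 0.2500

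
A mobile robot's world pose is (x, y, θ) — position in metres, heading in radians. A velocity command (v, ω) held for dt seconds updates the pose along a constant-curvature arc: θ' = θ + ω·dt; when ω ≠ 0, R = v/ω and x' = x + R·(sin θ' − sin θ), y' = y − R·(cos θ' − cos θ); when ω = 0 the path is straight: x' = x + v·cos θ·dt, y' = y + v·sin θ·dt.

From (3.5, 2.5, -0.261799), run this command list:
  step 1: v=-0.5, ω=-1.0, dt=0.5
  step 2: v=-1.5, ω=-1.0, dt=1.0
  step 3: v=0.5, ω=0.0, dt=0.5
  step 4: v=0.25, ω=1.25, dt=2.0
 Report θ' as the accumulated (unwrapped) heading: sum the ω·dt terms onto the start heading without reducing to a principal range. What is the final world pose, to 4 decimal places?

step 1: θ'=-0.7618 (R=0.5000) → pose (3.2843, 2.6212, -0.7618)
step 2: θ'=-1.7618 (R=1.5000) → pose (2.8469, 3.9913, -1.7618)
step 3: θ'=-1.7618 (straight) → pose (2.7995, 3.7459, -1.7618)
step 4: θ'=0.7382 (R=0.2000) → pose (3.1304, 3.5600, 0.7382)

(3.1304, 3.5600, 0.7382)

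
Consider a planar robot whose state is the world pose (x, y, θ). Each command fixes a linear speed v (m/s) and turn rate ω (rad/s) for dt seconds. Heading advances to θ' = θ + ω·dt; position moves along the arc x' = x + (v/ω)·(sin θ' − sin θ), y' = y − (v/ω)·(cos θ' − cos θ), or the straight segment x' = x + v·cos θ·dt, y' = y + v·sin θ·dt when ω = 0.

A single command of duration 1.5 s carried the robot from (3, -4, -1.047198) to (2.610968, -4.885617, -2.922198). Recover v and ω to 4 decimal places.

v = 0.7500, ω = -1.2500

Δθ = -2.922198 − -1.047198 = -1.875000
ω = Δθ/dt = -1.875000/1.5 = -1.2500
R = −Δy/(cos θ' − cos θ) = -0.6000
v = R·ω = -0.6000·-1.2500 = 0.7500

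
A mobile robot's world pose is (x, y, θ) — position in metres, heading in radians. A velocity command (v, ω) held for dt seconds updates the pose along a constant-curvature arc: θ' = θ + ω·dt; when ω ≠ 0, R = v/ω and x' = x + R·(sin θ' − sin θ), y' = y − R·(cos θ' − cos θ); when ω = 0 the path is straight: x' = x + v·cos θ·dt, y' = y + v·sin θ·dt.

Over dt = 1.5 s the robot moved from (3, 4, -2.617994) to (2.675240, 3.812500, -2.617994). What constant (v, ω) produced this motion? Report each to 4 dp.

Δθ = -2.617994 − -2.617994 = 0.000000
ω = Δθ/dt = 0.000000/1.5 = 0.0000
ω = 0 → v = (Δx·cos θ + Δy·sin θ)/dt = 0.2500

v = 0.2500, ω = 0.0000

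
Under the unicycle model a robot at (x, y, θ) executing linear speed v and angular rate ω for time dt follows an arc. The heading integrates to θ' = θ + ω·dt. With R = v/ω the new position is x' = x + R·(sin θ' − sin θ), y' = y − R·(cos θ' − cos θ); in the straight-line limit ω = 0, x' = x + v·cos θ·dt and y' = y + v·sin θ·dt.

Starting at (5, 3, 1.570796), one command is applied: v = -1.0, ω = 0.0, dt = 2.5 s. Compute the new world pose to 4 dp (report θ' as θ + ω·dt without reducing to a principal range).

θ' = 1.5708 + 0.0·2.5 = 1.5708
ω = 0 → straight: x' = 5 + -1.0·cos(1.5708)·2.5 = 5.0000
y' = 3 + -1.0·sin(1.5708)·2.5 = 0.5000

(5.0000, 0.5000, 1.5708)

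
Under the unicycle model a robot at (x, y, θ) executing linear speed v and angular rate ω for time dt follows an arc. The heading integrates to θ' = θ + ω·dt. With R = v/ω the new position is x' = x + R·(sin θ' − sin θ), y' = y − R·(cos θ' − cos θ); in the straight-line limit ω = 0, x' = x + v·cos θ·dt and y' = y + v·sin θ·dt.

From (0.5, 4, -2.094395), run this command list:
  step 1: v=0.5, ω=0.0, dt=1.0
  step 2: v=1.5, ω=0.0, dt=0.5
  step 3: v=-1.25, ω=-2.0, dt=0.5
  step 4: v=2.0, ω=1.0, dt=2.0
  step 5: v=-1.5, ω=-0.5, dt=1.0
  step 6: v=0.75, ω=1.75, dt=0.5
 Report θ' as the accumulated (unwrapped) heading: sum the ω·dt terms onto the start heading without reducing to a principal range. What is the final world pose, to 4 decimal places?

step 1: θ'=-2.0944 (straight) → pose (0.2500, 3.5670, -2.0944)
step 2: θ'=-2.0944 (straight) → pose (-0.1250, 2.9175, -2.0944)
step 3: θ'=-3.0944 (R=0.6250) → pose (0.3868, 3.2293, -3.0944)
step 4: θ'=-1.0944 (R=2.0000) → pose (-1.2962, 0.3143, -1.0944)
step 5: θ'=-1.5944 (R=3.0000) → pose (-1.6294, 1.7609, -1.5944)
step 6: θ'=-0.7194 (R=0.4286) → pose (-1.4833, 1.4284, -0.7194)

(-1.4833, 1.4284, -0.7194)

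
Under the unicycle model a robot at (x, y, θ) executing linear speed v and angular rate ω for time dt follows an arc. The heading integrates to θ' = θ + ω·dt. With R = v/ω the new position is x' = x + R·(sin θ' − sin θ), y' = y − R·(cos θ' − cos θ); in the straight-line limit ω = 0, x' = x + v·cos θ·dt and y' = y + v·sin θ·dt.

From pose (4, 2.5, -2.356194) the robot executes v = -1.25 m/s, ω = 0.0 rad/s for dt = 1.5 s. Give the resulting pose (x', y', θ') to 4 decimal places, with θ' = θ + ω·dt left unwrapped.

(5.3258, 3.8258, -2.3562)

θ' = -2.3562 + 0.0·1.5 = -2.3562
ω = 0 → straight: x' = 4 + -1.25·cos(-2.3562)·1.5 = 5.3258
y' = 2.5 + -1.25·sin(-2.3562)·1.5 = 3.8258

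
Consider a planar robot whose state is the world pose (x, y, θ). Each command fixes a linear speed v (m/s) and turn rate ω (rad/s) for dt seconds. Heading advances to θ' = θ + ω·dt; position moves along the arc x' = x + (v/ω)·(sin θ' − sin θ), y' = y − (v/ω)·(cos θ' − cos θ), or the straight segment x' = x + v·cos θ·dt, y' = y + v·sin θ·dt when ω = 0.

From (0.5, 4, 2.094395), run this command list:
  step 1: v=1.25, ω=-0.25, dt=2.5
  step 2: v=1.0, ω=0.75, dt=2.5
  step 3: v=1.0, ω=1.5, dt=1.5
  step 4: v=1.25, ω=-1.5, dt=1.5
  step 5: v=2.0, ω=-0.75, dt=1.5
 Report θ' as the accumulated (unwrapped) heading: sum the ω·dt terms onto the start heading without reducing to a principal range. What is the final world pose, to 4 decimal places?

(-5.0528, 6.8210, 2.2194)

step 1: θ'=1.4694 (R=-5.0000) → pose (-0.1442, 7.0061, 1.4694)
step 2: θ'=3.3444 (R=1.3333) → pose (-1.7392, 8.4471, 3.3444)
step 3: θ'=5.5944 (R=0.6667) → pose (-2.0287, 7.2794, 5.5944)
step 4: θ'=3.3444 (R=-0.8333) → pose (-2.3905, 5.8198, 3.3444)
step 5: θ'=2.2194 (R=-2.6667) → pose (-5.0528, 6.8210, 2.2194)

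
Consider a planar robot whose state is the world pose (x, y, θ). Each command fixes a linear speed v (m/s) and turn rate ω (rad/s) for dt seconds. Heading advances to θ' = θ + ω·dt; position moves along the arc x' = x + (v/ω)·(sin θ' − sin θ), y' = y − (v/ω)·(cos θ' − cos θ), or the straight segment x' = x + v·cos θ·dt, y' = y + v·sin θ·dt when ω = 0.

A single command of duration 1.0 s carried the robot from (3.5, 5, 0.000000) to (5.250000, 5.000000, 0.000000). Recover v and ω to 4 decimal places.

v = 1.7500, ω = 0.0000

Δθ = 0.000000 − 0.000000 = 0.000000
ω = Δθ/dt = 0.000000/1.0 = 0.0000
ω = 0 → v = (Δx·cos θ + Δy·sin θ)/dt = 1.7500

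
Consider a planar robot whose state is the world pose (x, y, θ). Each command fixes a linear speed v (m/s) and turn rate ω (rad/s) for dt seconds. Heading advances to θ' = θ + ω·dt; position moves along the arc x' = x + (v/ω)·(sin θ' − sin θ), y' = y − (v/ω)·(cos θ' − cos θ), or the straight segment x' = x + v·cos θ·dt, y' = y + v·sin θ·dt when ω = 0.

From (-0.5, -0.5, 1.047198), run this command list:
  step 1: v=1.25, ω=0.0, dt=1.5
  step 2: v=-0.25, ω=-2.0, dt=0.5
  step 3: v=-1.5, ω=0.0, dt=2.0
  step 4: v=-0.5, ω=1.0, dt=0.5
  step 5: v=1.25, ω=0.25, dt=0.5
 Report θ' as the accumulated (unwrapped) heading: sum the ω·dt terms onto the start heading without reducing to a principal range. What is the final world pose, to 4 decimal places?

(-2.3860, 1.2051, 0.6722)

step 1: θ'=1.0472 (straight) → pose (0.4375, 1.1238, 1.0472)
step 2: θ'=0.0472 (R=0.1250) → pose (0.3351, 1.0614, 0.0472)
step 3: θ'=0.0472 (straight) → pose (-2.6615, 0.9199, 0.0472)
step 4: θ'=0.5472 (R=-0.5000) → pose (-2.8981, 0.8474, 0.5472)
step 5: θ'=0.6722 (R=5.0000) → pose (-2.3860, 1.2051, 0.6722)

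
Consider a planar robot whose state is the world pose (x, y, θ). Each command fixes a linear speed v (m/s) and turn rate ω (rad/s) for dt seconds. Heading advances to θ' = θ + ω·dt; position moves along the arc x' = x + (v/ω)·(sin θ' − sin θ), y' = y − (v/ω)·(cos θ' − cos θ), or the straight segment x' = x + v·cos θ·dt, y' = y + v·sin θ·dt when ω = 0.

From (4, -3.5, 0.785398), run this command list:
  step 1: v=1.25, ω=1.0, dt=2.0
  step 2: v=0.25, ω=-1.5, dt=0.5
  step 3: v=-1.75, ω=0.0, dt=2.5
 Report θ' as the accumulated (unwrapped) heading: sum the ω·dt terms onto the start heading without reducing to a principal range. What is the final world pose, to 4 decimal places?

step 1: θ'=2.7854 (R=1.2500) → pose (3.5520, -1.4446, 2.7854)
step 2: θ'=2.0354 (R=-0.1667) → pose (3.4611, -1.3631, 2.0354)
step 3: θ'=2.0354 (straight) → pose (5.4214, -5.2743, 2.0354)

(5.4214, -5.2743, 2.0354)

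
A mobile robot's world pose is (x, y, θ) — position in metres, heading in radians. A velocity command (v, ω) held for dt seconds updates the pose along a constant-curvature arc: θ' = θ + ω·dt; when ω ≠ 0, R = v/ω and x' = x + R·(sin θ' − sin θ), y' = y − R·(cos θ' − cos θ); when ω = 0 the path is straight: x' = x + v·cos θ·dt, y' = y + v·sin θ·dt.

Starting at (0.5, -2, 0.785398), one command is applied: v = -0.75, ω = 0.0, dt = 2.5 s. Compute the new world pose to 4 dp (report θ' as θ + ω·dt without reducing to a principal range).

θ' = 0.7854 + 0.0·2.5 = 0.7854
ω = 0 → straight: x' = 0.5 + -0.75·cos(0.7854)·2.5 = -0.8258
y' = -2 + -0.75·sin(0.7854)·2.5 = -3.3258

(-0.8258, -3.3258, 0.7854)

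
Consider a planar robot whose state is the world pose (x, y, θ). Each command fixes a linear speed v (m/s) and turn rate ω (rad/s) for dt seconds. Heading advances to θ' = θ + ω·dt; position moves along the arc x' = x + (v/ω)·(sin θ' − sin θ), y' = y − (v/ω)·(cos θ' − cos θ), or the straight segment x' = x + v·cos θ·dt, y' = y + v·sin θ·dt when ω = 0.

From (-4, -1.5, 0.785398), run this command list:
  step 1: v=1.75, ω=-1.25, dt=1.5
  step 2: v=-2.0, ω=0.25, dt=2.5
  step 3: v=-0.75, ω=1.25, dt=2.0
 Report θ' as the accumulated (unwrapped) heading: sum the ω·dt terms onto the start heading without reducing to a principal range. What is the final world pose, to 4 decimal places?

step 1: θ'=-1.0896 (R=-1.4000) → pose (-1.7690, -1.8420, -1.0896)
step 2: θ'=-0.4646 (R=-8.0000) → pose (-5.2760, 1.6073, -0.4646)
step 3: θ'=2.0354 (R=-0.6000) → pose (-6.0813, 0.8021, 2.0354)

(-6.0813, 0.8021, 2.0354)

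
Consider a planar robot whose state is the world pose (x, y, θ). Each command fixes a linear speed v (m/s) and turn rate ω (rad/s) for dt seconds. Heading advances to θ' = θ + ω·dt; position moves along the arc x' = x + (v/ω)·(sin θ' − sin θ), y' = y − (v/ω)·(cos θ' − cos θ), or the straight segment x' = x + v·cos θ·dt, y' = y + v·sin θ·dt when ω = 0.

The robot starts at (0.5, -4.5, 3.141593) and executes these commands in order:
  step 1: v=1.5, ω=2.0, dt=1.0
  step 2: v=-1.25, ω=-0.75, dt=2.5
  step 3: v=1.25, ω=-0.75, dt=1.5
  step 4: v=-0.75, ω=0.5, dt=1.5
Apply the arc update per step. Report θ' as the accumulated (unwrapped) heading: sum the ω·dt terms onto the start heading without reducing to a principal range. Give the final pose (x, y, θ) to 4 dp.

step 1: θ'=5.1416 (R=0.7500) → pose (-0.1820, -5.5621, 5.1416)
step 2: θ'=3.2666 (R=1.6667) → pose (1.1257, -3.2149, 3.2666)
step 3: θ'=2.1416 (R=-1.6667) → pose (-0.4845, -2.4617, 2.1416)
step 4: θ'=2.8916 (R=-1.5000) → pose (0.4066, -3.1046, 2.8916)

(0.4066, -3.1046, 2.8916)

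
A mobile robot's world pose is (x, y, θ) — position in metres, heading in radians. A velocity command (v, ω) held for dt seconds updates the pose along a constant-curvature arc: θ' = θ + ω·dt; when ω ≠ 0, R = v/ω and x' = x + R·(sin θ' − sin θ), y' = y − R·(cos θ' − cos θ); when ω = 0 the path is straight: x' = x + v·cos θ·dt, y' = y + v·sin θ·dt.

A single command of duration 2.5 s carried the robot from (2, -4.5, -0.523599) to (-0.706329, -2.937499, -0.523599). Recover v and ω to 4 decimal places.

Δθ = -0.523599 − -0.523599 = 0.000000
ω = Δθ/dt = 0.000000/2.5 = 0.0000
ω = 0 → v = (Δx·cos θ + Δy·sin θ)/dt = -1.2500

v = -1.2500, ω = 0.0000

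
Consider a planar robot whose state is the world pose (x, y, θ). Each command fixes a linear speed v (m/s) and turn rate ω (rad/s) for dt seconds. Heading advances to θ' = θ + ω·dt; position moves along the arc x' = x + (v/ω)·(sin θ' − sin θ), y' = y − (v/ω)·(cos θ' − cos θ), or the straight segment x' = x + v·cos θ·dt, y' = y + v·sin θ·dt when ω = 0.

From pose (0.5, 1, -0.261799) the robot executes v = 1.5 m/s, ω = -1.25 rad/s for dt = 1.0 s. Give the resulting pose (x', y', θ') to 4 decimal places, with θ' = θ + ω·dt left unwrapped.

(1.3873, -0.0884, -1.5118)

θ' = -0.2618 + -1.25·1.0 = -1.5118
R = v/ω = 1.5/-1.25 = -1.2000
x' = 0.5 + -1.2000·(sin -1.5118 − sin -0.2618) = 1.3873
y' = 1 − -1.2000·(cos -1.5118 − cos -0.2618) = -0.0884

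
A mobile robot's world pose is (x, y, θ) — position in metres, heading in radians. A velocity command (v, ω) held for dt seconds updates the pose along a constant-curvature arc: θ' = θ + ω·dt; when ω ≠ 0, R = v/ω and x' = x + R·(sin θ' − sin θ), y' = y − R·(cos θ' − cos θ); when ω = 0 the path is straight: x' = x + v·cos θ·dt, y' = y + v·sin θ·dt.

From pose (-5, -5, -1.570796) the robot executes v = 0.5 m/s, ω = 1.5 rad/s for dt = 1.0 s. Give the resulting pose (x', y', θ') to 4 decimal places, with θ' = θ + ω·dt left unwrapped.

(-4.6902, -5.3325, -0.0708)

θ' = -1.5708 + 1.5·1.0 = -0.0708
R = v/ω = 0.5/1.5 = 0.3333
x' = -5 + 0.3333·(sin -0.0708 − sin -1.5708) = -4.6902
y' = -5 − 0.3333·(cos -0.0708 − cos -1.5708) = -5.3325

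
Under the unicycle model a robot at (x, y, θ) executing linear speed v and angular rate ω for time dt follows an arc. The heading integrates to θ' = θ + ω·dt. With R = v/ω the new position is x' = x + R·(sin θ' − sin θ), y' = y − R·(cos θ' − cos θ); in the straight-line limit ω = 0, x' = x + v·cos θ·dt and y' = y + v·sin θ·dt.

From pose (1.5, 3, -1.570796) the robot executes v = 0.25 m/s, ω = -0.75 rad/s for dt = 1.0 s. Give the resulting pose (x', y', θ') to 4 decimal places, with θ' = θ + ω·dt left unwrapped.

θ' = -1.5708 + -0.75·1.0 = -2.3208
R = v/ω = 0.25/-0.75 = -0.3333
x' = 1.5 + -0.3333·(sin -2.3208 − sin -1.5708) = 1.4106
y' = 3 − -0.3333·(cos -2.3208 − cos -1.5708) = 2.7728

(1.4106, 2.7728, -2.3208)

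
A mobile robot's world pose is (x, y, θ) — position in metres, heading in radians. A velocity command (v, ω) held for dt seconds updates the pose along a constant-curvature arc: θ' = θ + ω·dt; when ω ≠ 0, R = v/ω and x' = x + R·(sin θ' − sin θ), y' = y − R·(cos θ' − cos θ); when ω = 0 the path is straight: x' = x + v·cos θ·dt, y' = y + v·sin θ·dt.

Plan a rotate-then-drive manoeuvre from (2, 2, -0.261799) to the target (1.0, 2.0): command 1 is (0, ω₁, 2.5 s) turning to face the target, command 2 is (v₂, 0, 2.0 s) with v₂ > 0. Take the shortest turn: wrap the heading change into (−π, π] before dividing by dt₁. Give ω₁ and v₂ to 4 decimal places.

heading to target = atan2(2−2, 1−2) = 3.1416
Δθ = wrap(3.1416 − -0.2618) = -2.8798; ω₁ = Δθ/dt₁ = -1.1519
distance = √((1−2)² + (2−2)²) = 1.0000; v₂ = distance/dt₂ = 0.5000

ω₁ = -1.1519, v₂ = 0.5000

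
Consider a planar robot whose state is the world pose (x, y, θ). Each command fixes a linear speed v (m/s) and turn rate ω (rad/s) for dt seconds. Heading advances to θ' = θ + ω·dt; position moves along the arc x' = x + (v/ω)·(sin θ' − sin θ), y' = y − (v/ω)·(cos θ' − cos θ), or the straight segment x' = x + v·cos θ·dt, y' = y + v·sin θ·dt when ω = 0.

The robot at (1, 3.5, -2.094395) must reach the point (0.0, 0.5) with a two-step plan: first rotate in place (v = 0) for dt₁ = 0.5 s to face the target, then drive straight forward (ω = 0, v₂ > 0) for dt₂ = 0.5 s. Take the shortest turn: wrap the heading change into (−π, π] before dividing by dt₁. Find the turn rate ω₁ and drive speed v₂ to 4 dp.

ω₁ = 0.4037, v₂ = 6.3246

heading to target = atan2(0.5−3.5, 0−1) = -1.8925
Δθ = wrap(-1.8925 − -2.0944) = 0.2018; ω₁ = Δθ/dt₁ = 0.4037
distance = √((0−1)² + (0.5−3.5)²) = 3.1623; v₂ = distance/dt₂ = 6.3246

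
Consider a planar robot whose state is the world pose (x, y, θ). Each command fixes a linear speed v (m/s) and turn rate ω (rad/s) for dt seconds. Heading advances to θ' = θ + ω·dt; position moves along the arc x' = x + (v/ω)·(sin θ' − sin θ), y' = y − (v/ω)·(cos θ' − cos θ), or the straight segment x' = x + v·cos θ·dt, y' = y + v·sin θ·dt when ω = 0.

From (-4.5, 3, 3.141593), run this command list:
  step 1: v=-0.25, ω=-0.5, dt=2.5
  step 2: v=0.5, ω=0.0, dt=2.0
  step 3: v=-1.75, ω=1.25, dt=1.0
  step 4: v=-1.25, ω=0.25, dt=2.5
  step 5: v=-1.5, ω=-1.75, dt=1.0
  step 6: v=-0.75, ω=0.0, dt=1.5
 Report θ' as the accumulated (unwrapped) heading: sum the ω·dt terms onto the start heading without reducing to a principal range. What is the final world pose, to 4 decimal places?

step 1: θ'=1.8916 (R=0.5000) → pose (-4.0255, 2.6577, 1.8916)
step 2: θ'=1.8916 (straight) → pose (-4.3408, 3.6066, 1.8916)
step 3: θ'=3.1416 (R=-1.4000) → pose (-3.0123, 2.6481, 3.1416)
step 4: θ'=3.7666 (R=-5.0000) → pose (-0.0868, 3.5933, 3.7666)
step 5: θ'=2.0166 (R=0.8571) → pose (1.1881, 3.2678, 2.0166)
step 6: θ'=2.0166 (straight) → pose (1.6732, 2.2527, 2.0166)

(1.6732, 2.2527, 2.0166)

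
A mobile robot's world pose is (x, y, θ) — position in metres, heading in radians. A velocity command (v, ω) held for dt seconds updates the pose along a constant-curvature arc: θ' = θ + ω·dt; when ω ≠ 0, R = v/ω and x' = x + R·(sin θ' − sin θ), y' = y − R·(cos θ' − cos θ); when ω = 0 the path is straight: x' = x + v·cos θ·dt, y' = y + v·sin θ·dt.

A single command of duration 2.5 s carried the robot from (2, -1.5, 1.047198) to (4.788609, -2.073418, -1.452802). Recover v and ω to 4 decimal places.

Δθ = -1.452802 − 1.047198 = -2.500000
ω = Δθ/dt = -2.500000/2.5 = -1.0000
R = Δx/(sin θ' − sin θ) = -1.5000
v = R·ω = -1.5000·-1.0000 = 1.5000

v = 1.5000, ω = -1.0000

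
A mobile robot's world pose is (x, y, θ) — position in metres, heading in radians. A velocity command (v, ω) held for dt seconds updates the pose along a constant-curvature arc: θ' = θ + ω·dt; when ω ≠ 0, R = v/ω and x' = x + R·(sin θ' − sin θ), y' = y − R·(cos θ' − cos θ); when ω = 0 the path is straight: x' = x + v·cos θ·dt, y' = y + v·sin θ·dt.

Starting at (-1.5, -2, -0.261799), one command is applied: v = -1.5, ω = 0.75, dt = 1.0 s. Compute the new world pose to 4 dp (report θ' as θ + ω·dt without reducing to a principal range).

θ' = -0.2618 + 0.75·1.0 = 0.4882
R = v/ω = -1.5/0.75 = -2.0000
x' = -1.5 + -2.0000·(sin 0.4882 − sin -0.2618) = -2.9557
y' = -2 − -2.0000·(cos 0.4882 − cos -0.2618) = -2.1655

(-2.9557, -2.1655, 0.4882)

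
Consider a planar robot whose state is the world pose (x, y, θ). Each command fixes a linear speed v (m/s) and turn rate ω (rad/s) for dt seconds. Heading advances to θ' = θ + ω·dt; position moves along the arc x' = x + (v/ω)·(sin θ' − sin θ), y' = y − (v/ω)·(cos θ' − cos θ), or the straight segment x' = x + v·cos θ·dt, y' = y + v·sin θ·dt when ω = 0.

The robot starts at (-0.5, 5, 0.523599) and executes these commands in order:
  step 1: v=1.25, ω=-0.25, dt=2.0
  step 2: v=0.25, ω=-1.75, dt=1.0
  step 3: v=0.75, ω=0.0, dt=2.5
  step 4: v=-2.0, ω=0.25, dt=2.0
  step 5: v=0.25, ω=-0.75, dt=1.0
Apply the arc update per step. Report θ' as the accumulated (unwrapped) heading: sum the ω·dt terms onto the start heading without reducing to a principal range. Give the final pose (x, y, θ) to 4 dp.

step 1: θ'=0.0236 (R=-5.0000) → pose (1.8820, 5.6685, 0.0236)
step 2: θ'=-1.7264 (R=-0.1429) → pose (2.0265, 5.5035, -1.7264)
step 3: θ'=-1.7264 (straight) → pose (1.7359, 3.6512, -1.7264)
step 4: θ'=-1.2264 (R=-8.0000) → pose (1.3628, 7.5920, -1.2264)
step 5: θ'=-1.9764 (R=-0.3333) → pose (1.3554, 7.3480, -1.9764)

(1.3554, 7.3480, -1.9764)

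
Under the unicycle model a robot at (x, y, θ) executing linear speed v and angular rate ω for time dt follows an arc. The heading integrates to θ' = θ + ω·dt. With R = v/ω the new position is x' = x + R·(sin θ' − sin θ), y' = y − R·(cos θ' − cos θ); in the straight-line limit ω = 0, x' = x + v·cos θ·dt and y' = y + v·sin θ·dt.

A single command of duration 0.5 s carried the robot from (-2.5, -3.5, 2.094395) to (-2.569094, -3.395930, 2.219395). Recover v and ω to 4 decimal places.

v = 0.2500, ω = 0.2500

Δθ = 2.219395 − 2.094395 = 0.125000
ω = Δθ/dt = 0.125000/0.5 = 0.2500
R = −Δy/(cos θ' − cos θ) = 1.0000
v = R·ω = 1.0000·0.2500 = 0.2500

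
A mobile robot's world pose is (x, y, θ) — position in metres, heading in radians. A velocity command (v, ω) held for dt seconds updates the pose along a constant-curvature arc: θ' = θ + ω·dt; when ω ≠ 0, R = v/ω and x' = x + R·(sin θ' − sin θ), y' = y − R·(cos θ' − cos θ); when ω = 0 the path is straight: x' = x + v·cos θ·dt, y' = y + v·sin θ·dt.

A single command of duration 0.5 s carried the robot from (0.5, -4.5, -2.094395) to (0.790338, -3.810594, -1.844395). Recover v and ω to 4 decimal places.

Δθ = -1.844395 − -2.094395 = 0.250000
ω = Δθ/dt = 0.250000/0.5 = 0.5000
R = −Δy/(cos θ' − cos θ) = -3.0000
v = R·ω = -3.0000·0.5000 = -1.5000

v = -1.5000, ω = 0.5000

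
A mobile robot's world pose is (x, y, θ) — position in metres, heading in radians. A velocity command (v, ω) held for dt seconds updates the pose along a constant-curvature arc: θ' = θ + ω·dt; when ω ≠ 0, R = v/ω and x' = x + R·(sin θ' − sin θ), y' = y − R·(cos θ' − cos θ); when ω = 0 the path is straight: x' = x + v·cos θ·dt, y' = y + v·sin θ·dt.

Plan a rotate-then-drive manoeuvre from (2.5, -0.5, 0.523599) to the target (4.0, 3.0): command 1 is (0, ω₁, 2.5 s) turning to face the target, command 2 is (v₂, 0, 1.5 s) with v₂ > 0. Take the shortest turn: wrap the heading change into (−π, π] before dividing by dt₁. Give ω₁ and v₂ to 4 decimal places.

heading to target = atan2(3−-0.5, 4−2.5) = 1.1659
Δθ = wrap(1.1659 − 0.5236) = 0.6423; ω₁ = Δθ/dt₁ = 0.2569
distance = √((4−2.5)² + (3−-0.5)²) = 3.8079; v₂ = distance/dt₂ = 2.5386

ω₁ = 0.2569, v₂ = 2.5386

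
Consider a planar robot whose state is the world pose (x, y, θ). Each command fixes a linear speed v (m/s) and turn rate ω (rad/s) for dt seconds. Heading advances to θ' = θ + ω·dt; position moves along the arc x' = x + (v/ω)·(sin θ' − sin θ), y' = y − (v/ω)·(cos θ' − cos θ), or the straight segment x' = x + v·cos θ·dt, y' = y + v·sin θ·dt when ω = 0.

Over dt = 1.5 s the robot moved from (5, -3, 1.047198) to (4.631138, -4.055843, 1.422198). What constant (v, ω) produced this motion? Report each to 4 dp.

v = -0.7500, ω = 0.2500

Δθ = 1.422198 − 1.047198 = 0.375000
ω = Δθ/dt = 0.375000/1.5 = 0.2500
R = −Δy/(cos θ' − cos θ) = -3.0000
v = R·ω = -3.0000·0.2500 = -0.7500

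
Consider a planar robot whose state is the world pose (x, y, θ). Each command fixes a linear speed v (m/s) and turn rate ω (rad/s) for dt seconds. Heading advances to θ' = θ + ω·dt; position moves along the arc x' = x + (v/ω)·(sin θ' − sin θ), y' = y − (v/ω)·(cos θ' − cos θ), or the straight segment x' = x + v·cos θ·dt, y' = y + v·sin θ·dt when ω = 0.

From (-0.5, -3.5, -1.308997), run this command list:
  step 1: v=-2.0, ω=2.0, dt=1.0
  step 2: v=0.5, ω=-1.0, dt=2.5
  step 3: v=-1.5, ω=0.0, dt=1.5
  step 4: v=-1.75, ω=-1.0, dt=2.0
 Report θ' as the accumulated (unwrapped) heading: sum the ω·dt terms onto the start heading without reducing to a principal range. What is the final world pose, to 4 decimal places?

(2.0159, -0.3434, -3.8090)

step 1: θ'=0.6910 (R=-1.0000) → pose (-2.1032, -2.9882, 0.6910)
step 2: θ'=-1.8090 (R=-0.5000) → pose (-1.2987, -3.4915, -1.8090)
step 3: θ'=-1.8090 (straight) → pose (-0.7678, -1.3050, -1.8090)
step 4: θ'=-3.8090 (R=1.7500) → pose (2.0159, -0.3434, -3.8090)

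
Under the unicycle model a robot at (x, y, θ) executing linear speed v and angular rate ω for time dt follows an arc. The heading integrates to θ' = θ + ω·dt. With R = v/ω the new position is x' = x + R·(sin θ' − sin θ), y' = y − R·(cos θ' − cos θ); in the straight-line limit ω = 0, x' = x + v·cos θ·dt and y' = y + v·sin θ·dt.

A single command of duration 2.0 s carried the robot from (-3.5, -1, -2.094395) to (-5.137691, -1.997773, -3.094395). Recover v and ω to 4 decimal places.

v = 1.0000, ω = -0.5000

Δθ = -3.094395 − -2.094395 = -1.000000
ω = Δθ/dt = -1.000000/2.0 = -0.5000
R = Δx/(sin θ' − sin θ) = -2.0000
v = R·ω = -2.0000·-0.5000 = 1.0000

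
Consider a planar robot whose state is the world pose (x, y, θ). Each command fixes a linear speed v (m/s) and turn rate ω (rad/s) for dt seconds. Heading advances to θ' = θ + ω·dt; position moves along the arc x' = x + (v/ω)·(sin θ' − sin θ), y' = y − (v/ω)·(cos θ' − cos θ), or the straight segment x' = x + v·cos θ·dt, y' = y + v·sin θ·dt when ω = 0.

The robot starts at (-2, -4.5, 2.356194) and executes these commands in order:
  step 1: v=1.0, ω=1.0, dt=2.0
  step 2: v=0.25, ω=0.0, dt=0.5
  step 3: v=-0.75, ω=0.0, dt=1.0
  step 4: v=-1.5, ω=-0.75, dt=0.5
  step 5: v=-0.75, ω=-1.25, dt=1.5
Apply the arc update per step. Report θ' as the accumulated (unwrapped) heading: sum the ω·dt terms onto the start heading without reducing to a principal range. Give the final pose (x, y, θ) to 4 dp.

(-2.0780, -3.7291, 2.1062)

step 1: θ'=4.3562 (R=1.0000) → pose (-3.6443, -4.8584, 4.3562)
step 2: θ'=4.3562 (straight) → pose (-3.6879, -4.9755, 4.3562)
step 3: θ'=4.3562 (straight) → pose (-3.4264, -4.2726, 4.3562)
step 4: θ'=3.9812 (R=2.0000) → pose (-3.0407, -3.6345, 3.9812)
step 5: θ'=2.1062 (R=0.6000) → pose (-2.0780, -3.7291, 2.1062)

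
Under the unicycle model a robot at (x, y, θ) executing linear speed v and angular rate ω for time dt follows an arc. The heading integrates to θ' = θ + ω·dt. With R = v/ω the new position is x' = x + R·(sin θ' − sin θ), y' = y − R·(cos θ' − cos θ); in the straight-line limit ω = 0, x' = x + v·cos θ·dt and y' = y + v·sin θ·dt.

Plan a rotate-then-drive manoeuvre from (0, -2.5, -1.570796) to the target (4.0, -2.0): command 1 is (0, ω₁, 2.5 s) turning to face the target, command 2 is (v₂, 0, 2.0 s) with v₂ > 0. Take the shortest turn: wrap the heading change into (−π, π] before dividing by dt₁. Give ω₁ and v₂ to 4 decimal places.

heading to target = atan2(-2−-2.5, 4−0) = 0.1244
Δθ = wrap(0.1244 − -1.5708) = 1.6952; ω₁ = Δθ/dt₁ = 0.6781
distance = √((4−0)² + (-2−-2.5)²) = 4.0311; v₂ = distance/dt₂ = 2.0156

ω₁ = 0.6781, v₂ = 2.0156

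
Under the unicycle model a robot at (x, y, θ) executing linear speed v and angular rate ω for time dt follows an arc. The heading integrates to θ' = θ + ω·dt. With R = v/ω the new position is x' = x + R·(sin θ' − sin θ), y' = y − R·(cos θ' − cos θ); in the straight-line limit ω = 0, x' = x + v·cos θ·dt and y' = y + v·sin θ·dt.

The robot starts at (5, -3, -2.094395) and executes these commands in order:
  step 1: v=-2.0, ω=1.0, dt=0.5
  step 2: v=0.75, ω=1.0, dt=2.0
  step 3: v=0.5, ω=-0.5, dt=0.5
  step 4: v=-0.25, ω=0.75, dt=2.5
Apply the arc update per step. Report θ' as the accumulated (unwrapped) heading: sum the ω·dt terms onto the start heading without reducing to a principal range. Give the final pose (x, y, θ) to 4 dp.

step 1: θ'=-1.5944 (R=-2.0000) → pose (5.2674, -2.0472, -1.5944)
step 2: θ'=0.4056 (R=0.7500) → pose (6.3131, -2.7540, 0.4056)
step 3: θ'=0.1556 (R=-1.0000) → pose (6.5527, -2.6850, 0.1556)
step 4: θ'=2.0306 (R=-0.3333) → pose (6.3057, -3.1622, 2.0306)

(6.3057, -3.1622, 2.0306)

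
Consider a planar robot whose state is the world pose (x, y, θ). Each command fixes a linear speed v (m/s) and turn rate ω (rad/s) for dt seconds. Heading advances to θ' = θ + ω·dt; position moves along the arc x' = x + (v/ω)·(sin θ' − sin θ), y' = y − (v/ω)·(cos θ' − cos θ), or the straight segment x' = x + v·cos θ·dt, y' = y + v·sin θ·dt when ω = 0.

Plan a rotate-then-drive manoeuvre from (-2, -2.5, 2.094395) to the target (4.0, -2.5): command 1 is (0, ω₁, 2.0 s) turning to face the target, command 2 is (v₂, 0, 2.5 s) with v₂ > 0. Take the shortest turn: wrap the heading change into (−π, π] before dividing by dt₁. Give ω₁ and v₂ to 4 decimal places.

ω₁ = -1.0472, v₂ = 2.4000

heading to target = atan2(-2.5−-2.5, 4−-2) = 0.0000
Δθ = wrap(0.0000 − 2.0944) = -2.0944; ω₁ = Δθ/dt₁ = -1.0472
distance = √((4−-2)² + (-2.5−-2.5)²) = 6.0000; v₂ = distance/dt₂ = 2.4000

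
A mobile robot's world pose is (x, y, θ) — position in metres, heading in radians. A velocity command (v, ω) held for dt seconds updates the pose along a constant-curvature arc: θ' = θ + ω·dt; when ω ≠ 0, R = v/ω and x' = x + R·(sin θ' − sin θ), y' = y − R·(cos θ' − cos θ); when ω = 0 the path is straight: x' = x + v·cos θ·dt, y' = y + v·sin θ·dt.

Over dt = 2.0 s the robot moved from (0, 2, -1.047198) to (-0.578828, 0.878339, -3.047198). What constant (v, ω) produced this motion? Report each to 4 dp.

v = 0.7500, ω = -1.0000

Δθ = -3.047198 − -1.047198 = -2.000000
ω = Δθ/dt = -2.000000/2.0 = -1.0000
R = −Δy/(cos θ' − cos θ) = -0.7500
v = R·ω = -0.7500·-1.0000 = 0.7500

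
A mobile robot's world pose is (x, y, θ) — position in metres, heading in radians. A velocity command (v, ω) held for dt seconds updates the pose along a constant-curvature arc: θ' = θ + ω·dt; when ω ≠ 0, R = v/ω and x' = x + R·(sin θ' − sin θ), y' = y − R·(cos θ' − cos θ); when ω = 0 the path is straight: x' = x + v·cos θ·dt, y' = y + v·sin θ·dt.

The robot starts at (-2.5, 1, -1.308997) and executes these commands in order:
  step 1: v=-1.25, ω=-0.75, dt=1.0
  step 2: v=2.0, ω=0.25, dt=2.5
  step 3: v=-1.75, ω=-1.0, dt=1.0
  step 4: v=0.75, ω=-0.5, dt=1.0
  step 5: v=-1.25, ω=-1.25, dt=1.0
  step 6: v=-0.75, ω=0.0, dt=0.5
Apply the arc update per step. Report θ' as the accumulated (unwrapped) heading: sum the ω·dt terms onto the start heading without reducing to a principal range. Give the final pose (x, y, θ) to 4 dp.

(-2.0329, -2.1878, -4.1840)

step 1: θ'=-2.0590 (R=1.6667) → pose (-2.3621, 2.2131, -2.0590)
step 2: θ'=-1.4340 (R=8.0000) → pose (-3.2219, -2.6302, -1.4340)
step 3: θ'=-2.4340 (R=1.7500) → pose (-2.6258, -1.0617, -2.4340)
step 4: θ'=-2.9340 (R=-1.5000) → pose (-3.2916, -1.3896, -2.9340)
step 5: θ'=-4.1840 (R=1.0000) → pose (-2.2219, -1.8640, -4.1840)
step 6: θ'=-4.1840 (straight) → pose (-2.0329, -2.1878, -4.1840)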